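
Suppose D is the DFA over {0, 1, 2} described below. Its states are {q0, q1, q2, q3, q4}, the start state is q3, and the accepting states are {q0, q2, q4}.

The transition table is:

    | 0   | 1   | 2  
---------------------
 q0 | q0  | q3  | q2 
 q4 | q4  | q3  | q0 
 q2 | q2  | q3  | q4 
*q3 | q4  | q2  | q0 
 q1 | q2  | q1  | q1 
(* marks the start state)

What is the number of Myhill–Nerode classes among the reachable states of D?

2

First remove the unreachable states {q1}; 4 states remain.
Initial partition by acceptance: {q0,q2,q4} | {q3}.
No further refinement is possible. Final partition (2 blocks): {q0,q2,q4} | {q3}.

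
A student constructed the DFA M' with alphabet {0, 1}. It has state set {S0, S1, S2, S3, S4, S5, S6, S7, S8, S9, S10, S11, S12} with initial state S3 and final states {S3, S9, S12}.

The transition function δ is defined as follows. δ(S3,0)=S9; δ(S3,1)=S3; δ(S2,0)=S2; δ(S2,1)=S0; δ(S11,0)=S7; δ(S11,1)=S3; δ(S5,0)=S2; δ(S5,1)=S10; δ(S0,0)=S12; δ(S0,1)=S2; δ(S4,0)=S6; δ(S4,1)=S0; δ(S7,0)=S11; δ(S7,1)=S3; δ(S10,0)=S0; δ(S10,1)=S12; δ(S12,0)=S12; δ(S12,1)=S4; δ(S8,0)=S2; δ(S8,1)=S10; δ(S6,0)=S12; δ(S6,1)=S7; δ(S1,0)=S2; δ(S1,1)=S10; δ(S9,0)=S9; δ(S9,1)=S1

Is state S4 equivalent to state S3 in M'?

First remove the unreachable states {S5,S8}; 11 states remain.
Start with accepting vs non-accepting: {S3,S9,S12} | {S0,S1,S2,S4,S6,S7,S10,S11}.
Split {S3,S9,S12} by δ(·,1) → {S9,S12} and {S3}.
Refine {S0,S1,S2,S4,S6,S7,S10,S11} on symbol 0: members go to different blocks, giving {S1,S2,S4,S7,S10,S11} and {S0,S6}.
Split {S1,S2,S4,S7,S10,S11} by δ(·,0) → {S1,S2,S7,S11} and {S4,S10}.
On input 1, block {S9,S12} splits into {S9} and {S12}.
Refine {S1,S2,S7,S11} on symbol 1: members go to different blocks, giving {S7,S11} and {S1} and {S2}.
Split {S0,S6} by δ(·,1) → {S0} and {S6}.
Split {S4,S10} by δ(·,0) → {S4} and {S10}.
The partition is now stable with 10 blocks: {S9} | {S7,S11} | {S3} | {S0} | {S4} | {S12} | {S1} | {S2} | {S6} | {S10}.
S4 and S3 end up in different blocks, so they are distinguishable. For instance, the string 'ε' is accepted from only S3.

No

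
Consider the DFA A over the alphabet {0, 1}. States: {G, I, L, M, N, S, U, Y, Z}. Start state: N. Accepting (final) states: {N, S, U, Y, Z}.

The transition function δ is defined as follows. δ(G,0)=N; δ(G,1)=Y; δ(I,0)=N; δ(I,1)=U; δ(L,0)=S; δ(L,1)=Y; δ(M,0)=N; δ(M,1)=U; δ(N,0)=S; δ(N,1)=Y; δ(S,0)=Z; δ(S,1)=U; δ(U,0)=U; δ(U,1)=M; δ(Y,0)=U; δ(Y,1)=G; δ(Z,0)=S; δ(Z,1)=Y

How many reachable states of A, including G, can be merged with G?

First remove the unreachable states {I,L}; 7 states remain.
P0 = {N,S,U,Y,Z} | {G,M}.
On input 1, block {N,S,U,Y,Z} splits into {N,S,Z} and {U,Y}.
No further refinement is possible. Final partition (3 blocks): {N,S,Z} | {G,M} | {U,Y}.
State G belongs to the block {G,M}, which has 2 states.

2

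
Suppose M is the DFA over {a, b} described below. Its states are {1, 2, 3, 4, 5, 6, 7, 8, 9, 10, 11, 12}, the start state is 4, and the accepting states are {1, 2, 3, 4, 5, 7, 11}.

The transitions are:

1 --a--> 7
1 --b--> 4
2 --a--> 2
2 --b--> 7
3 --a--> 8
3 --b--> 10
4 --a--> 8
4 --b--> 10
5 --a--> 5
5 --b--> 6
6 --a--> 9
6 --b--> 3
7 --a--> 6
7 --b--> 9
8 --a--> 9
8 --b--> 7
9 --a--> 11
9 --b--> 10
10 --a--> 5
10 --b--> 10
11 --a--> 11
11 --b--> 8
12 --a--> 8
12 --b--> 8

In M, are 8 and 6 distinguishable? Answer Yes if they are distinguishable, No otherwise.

States {1,2,12} cannot be reached from the start state, so discard them.
Start with accepting vs non-accepting: {3,4,5,7,11} | {6,8,9,10}.
On input a, block {3,4,5,7,11} splits into {3,4,7} and {5,11}.
On input a, block {6,8,9,10} splits into {6,8} and {9,10}.
No further refinement is possible. Final partition (4 blocks): {3,4,7} | {6,8} | {5,11} | {9,10}.
8 and 6 lie in the same block of the stable partition, so they are equivalent — no string distinguishes them.

No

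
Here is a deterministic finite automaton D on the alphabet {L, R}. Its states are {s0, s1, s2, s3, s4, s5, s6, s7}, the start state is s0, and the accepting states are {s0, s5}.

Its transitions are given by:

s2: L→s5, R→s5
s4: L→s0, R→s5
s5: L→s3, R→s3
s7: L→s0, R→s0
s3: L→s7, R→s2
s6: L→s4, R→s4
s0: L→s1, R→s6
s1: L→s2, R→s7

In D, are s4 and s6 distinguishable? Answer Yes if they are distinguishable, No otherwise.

Yes

Every state is reachable, so we keep all 8.
Initial partition by acceptance: {s0,s5} | {s1,s2,s3,s4,s6,s7}.
Refine {s1,s2,s3,s4,s6,s7} on symbol L: members go to different blocks, giving {s1,s3,s6} and {s2,s4,s7}.
No further refinement is possible. Final partition (3 blocks): {s0,s5} | {s1,s3,s6} | {s2,s4,s7}.
s4 and s6 end up in different blocks, so they are distinguishable. For instance, the string 'L' is accepted from only s4.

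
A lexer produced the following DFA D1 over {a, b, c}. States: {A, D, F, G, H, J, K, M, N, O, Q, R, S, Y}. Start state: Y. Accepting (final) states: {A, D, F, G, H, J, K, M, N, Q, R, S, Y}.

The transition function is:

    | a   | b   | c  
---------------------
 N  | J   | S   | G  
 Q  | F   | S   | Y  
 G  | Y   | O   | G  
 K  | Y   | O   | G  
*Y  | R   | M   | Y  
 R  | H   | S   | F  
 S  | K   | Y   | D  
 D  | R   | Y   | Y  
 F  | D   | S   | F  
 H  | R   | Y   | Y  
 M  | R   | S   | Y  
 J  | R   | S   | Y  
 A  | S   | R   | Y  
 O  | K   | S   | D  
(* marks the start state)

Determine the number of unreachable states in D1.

No path from Y leads to A, J, N, Q; the other 10 states are all reachable.

4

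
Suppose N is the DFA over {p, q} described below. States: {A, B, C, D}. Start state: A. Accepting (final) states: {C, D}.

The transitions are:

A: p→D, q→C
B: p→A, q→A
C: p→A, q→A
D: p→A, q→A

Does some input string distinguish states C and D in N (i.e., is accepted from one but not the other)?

First remove the unreachable states {B}; 3 states remain.
Initial partition by acceptance: {C,D} | {A}.
The partition is now stable with 2 blocks: {C,D} | {A}.
C and D lie in the same block of the stable partition, so they are equivalent — no string distinguishes them.

No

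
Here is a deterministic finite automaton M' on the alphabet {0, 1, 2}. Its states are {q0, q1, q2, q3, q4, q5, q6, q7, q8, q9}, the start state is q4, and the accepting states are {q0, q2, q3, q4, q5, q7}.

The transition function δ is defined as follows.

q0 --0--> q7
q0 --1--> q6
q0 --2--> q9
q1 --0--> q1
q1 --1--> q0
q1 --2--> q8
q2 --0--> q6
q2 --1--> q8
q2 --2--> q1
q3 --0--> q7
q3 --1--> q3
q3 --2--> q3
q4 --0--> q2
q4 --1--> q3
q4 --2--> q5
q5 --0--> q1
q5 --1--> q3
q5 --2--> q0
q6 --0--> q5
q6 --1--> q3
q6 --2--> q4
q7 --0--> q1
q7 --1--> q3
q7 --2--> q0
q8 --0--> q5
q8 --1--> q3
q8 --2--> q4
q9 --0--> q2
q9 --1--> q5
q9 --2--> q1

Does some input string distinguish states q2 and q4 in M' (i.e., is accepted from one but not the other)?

Start with accepting vs non-accepting: {q0,q2,q3,q4,q5,q7} | {q1,q6,q8,q9}.
On input 0, block {q0,q2,q3,q4,q5,q7} splits into {q0,q3,q4} and {q2,q5,q7}.
On input 1, block {q0,q3,q4} splits into {q3,q4} and {q0}.
Split {q3,q4} by δ(·,2) → {q3} and {q4}.
Split {q1,q6,q8,q9} by δ(·,0) → {q6,q8,q9} and {q1}.
Refine {q6,q8,q9} on symbol 1: members go to different blocks, giving {q6,q8} and {q9}.
Split {q2,q5,q7} by δ(·,0) → {q5,q7} and {q2}.
The partition is now stable with 8 blocks: {q3} | {q6,q8} | {q5,q7} | {q0} | {q4} | {q1} | {q9} | {q2}.
q2 and q4 end up in different blocks, so they are distinguishable. For instance, the string '0' is accepted from only q4.

Yes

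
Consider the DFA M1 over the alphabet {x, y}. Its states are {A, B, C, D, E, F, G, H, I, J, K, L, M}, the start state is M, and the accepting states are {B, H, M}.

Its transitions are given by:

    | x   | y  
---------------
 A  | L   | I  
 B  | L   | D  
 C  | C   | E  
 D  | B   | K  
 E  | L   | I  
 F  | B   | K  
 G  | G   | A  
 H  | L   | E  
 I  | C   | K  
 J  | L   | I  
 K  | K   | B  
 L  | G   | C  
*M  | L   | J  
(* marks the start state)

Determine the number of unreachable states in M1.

Starting at M and following transitions, the reachable set is {A, B, C, D, E, G, I, J, K, L, M}. That leaves F, H unreachable — 2 in total.

2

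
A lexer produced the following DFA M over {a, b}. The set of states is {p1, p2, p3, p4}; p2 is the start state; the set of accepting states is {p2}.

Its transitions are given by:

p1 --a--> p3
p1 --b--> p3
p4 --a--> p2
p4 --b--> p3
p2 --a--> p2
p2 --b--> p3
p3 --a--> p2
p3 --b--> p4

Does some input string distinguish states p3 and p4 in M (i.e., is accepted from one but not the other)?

Reachable states from the start: {p2,p3,p4}. Unreachable: {p1} — drop them.
P0 = {p2} | {p3,p4}.
No further refinement is possible. Final partition (2 blocks): {p2} | {p3,p4}.
p3 and p4 lie in the same block of the stable partition, so they are equivalent — no string distinguishes them.

No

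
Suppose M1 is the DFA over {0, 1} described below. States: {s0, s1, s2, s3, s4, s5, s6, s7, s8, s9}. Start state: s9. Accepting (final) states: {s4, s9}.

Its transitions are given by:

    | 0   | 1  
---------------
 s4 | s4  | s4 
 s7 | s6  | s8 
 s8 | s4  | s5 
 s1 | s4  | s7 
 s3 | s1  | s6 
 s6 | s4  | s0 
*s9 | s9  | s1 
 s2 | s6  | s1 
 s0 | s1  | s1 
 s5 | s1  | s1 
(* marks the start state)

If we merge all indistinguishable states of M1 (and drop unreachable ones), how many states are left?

4

Reachable states from the start: {s0,s1,s4,s5,s6,s7,s8,s9}. Unreachable: {s2,s3} — drop them.
Start with accepting vs non-accepting: {s4,s9} | {s0,s1,s5,s6,s7,s8}.
Refine {s4,s9} on symbol 1: members go to different blocks, giving {s4} and {s9}.
Refine {s0,s1,s5,s6,s7,s8} on symbol 0: members go to different blocks, giving {s0,s5,s7} and {s1,s6,s8}.
No further refinement is possible. Final partition (4 blocks): {s4} | {s0,s5,s7} | {s9} | {s1,s6,s8}.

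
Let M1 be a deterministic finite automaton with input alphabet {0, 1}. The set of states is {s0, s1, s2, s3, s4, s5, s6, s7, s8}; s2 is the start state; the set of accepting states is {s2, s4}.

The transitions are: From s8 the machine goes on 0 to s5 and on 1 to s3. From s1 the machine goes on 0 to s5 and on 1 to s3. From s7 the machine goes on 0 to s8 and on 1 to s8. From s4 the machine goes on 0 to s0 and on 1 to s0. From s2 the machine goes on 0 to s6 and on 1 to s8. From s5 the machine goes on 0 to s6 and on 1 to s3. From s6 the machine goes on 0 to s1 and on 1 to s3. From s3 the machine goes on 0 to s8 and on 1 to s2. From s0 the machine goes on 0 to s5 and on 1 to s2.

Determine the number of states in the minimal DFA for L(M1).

States {s0,s4,s7} cannot be reached from the start state, so discard them.
P0 = {s2} | {s1,s3,s5,s6,s8}.
On input 1, block {s1,s3,s5,s6,s8} splits into {s1,s5,s6,s8} and {s3}.
No further refinement is possible. Final partition (3 blocks): {s2} | {s1,s5,s6,s8} | {s3}.

3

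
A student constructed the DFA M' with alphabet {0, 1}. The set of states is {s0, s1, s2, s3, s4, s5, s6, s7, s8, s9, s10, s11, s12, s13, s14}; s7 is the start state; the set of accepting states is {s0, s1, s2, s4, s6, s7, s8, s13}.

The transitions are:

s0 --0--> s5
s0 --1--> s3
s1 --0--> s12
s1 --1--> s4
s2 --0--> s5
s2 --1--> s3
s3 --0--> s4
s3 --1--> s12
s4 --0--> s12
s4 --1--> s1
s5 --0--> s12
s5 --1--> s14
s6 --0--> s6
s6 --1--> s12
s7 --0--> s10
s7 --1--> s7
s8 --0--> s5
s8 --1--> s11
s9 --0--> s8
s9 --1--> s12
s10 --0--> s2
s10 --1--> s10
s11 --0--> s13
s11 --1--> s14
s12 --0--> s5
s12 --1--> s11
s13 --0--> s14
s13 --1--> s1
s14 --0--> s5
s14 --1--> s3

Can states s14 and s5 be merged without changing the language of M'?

No

First remove the unreachable states {s0,s6,s8,s9}; 11 states remain.
Start with accepting vs non-accepting: {s1,s2,s4,s7,s13} | {s3,s5,s10,s11,s12,s14}.
Refine {s1,s2,s4,s7,s13} on symbol 1: members go to different blocks, giving {s1,s4,s7,s13} and {s2}.
On input 0, block {s3,s5,s10,s11,s12,s14} splits into {s5,s12,s14} and {s3,s11} and {s10}.
On input 0, block {s1,s4,s7,s13} splits into {s1,s4,s13} and {s7}.
Refine {s5,s12,s14} on symbol 1: members go to different blocks, giving {s12,s14} and {s5}.
No further refinement is possible. Final partition (7 blocks): {s1,s4,s13} | {s12,s14} | {s2} | {s3,s11} | {s10} | {s7} | {s5}.
s14 and s5 end up in different blocks, so they are distinguishable. For instance, the string '10' is accepted from only s14.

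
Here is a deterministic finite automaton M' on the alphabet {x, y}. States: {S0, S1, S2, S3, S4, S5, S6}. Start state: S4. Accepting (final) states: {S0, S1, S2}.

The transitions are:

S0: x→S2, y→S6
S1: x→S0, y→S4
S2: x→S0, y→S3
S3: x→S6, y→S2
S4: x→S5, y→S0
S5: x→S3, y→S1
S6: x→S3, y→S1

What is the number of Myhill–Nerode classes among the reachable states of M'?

2

Start with accepting vs non-accepting: {S0,S1,S2} | {S3,S4,S5,S6}.
The partition is now stable with 2 blocks: {S0,S1,S2} | {S3,S4,S5,S6}.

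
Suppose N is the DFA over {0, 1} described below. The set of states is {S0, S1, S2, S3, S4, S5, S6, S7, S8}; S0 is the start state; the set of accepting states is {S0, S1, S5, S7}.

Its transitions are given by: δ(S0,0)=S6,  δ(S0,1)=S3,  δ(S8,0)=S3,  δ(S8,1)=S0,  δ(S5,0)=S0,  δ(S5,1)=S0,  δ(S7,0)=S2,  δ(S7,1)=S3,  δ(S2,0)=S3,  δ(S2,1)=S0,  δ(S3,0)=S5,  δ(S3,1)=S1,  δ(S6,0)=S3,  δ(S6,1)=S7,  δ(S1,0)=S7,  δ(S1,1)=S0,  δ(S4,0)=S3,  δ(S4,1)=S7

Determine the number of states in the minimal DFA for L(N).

States {S4,S8} cannot be reached from the start state, so discard them.
Start with accepting vs non-accepting: {S0,S1,S5,S7} | {S2,S3,S6}.
Split {S0,S1,S5,S7} by δ(·,0) → {S0,S7} and {S1,S5}.
On input 0, block {S2,S3,S6} splits into {S2,S6} and {S3}.
No further refinement is possible. Final partition (4 blocks): {S0,S7} | {S2,S6} | {S1,S5} | {S3}.

4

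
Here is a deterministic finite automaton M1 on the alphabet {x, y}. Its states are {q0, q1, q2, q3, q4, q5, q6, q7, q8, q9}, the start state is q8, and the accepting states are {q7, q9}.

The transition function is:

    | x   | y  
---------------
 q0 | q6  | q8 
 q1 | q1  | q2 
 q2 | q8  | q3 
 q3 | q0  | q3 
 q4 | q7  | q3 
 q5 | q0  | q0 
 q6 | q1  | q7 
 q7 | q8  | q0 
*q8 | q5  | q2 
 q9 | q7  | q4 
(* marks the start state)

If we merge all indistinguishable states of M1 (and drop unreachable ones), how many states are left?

8

States {q4,q9} cannot be reached from the start state, so discard them.
Start with accepting vs non-accepting: {q7} | {q0,q1,q2,q3,q5,q6,q8}.
Refine {q0,q1,q2,q3,q5,q6,q8} on symbol y: members go to different blocks, giving {q0,q1,q2,q3,q5,q8} and {q6}.
On input x, block {q0,q1,q2,q3,q5,q8} splits into {q1,q2,q3,q5,q8} and {q0}.
On input x, block {q1,q2,q3,q5,q8} splits into {q1,q2,q8} and {q3,q5}.
Split {q1,q2,q8} by δ(·,x) → {q1,q2} and {q8}.
Split {q1,q2} by δ(·,x) → {q1} and {q2}.
Refine {q3,q5} on symbol y: members go to different blocks, giving {q3} and {q5}.
No further refinement is possible. Final partition (8 blocks): {q7} | {q1} | {q6} | {q0} | {q3} | {q8} | {q2} | {q5}.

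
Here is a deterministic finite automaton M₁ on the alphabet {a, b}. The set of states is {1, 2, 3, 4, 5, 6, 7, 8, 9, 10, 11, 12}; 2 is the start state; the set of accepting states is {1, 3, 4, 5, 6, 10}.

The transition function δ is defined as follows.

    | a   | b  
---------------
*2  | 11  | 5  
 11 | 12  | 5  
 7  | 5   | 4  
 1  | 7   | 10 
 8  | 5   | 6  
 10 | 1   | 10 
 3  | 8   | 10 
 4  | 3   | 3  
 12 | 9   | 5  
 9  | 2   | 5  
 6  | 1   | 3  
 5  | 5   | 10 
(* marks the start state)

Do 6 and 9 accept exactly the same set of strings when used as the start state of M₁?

No

P0 = {1,3,4,5,6,10} | {2,7,8,9,11,12}.
Split {1,3,4,5,6,10} by δ(·,a) → {4,5,6,10} and {1,3}.
On input a, block {4,5,6,10} splits into {4,6,10} and {5}.
Refine {4,6,10} on symbol b: members go to different blocks, giving {4,6} and {10}.
Split {2,7,8,9,11,12} by δ(·,a) → {2,9,11,12} and {7,8}.
The partition is now stable with 6 blocks: {4,6} | {2,9,11,12} | {1,3} | {5} | {10} | {7,8}.
6 and 9 end up in different blocks, so they are distinguishable. For instance, the string 'ε' is accepted from only 6.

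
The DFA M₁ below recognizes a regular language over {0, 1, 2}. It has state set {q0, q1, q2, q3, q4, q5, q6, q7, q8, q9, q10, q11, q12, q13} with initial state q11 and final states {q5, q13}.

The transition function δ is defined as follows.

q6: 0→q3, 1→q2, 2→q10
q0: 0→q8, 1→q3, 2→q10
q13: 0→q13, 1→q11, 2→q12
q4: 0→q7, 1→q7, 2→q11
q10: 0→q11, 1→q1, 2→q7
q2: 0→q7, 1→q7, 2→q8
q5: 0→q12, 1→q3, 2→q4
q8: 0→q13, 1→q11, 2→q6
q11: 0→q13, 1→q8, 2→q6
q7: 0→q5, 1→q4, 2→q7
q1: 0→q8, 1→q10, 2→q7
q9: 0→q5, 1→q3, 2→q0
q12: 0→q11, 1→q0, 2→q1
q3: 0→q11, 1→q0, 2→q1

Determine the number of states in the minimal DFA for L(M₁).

Reachable states from the start: {q0,q1,q2,q3,q4,q5,q6,q7,q8,q10,q11,q12,q13}. Unreachable: {q9} — drop them.
Initial partition by acceptance: {q5,q13} | {q0,q1,q2,q3,q4,q6,q7,q8,q10,q11,q12}.
Refine {q5,q13} on symbol 0: members go to different blocks, giving {q5} and {q13}.
Split {q0,q1,q2,q3,q4,q6,q7,q8,q10,q11,q12} by δ(·,0) → {q0,q1,q2,q3,q4,q6,q10,q12} and {q8,q11} and {q7}.
On input 0, block {q0,q1,q2,q3,q4,q6,q10,q12} splits into {q0,q1,q3,q10,q12} and {q2,q4} and {q6}.
On input 2, block {q0,q1,q3,q10,q12} splits into {q0,q3,q12} and {q1,q10}.
The partition is now stable with 8 blocks: {q5} | {q0,q3,q12} | {q13} | {q8,q11} | {q7} | {q2,q4} | {q6} | {q1,q10}.

8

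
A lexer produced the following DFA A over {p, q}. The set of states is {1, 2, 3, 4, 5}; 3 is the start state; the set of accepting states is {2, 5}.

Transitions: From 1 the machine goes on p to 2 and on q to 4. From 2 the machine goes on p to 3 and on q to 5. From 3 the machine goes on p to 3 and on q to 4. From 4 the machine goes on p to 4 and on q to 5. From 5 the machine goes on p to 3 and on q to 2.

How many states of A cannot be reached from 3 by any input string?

1

Starting at 3 and following transitions, the reachable set is {2, 3, 4, 5}. That leaves 1 unreachable — 1 in total.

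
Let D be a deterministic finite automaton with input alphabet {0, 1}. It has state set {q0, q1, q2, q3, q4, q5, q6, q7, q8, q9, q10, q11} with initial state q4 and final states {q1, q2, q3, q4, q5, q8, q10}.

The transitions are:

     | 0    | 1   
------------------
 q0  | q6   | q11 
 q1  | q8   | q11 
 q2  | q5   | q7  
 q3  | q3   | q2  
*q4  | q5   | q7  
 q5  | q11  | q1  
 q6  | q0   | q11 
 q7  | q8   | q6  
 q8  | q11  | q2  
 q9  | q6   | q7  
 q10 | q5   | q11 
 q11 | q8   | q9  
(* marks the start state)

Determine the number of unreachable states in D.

2

Starting at q4 and following transitions, the reachable set is {q0, q1, q2, q4, q5, q6, q7, q8, q9, q11}. That leaves q3, q10 unreachable — 2 in total.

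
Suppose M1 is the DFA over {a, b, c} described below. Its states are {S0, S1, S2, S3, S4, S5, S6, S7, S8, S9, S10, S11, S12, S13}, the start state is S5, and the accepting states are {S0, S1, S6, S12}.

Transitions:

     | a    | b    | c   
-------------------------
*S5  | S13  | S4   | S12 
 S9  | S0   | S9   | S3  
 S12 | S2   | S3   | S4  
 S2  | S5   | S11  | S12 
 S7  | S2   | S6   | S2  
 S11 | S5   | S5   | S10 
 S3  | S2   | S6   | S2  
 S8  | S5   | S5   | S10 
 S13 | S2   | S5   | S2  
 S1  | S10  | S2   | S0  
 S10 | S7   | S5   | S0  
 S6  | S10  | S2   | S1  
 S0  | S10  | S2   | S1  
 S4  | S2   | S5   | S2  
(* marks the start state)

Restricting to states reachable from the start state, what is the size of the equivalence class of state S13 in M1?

2

States {S8,S9} cannot be reached from the start state, so discard them.
Initial partition by acceptance: {S0,S1,S6,S12} | {S2,S3,S4,S5,S7,S10,S11,S13}.
On input c, block {S0,S1,S6,S12} splits into {S0,S1,S6} and {S12}.
Refine {S2,S3,S4,S5,S7,S10,S11,S13} on symbol b: members go to different blocks, giving {S2,S4,S5,S10,S11,S13} and {S3,S7}.
Split {S2,S4,S5,S10,S11,S13} by δ(·,a) → {S2,S4,S5,S11,S13} and {S10}.
On input c, block {S2,S4,S5,S11,S13} splits into {S2,S5} and {S4,S13} and {S11}.
Split {S2,S5} by δ(·,a) → {S2} and {S5}.
No further refinement is possible. Final partition (8 blocks): {S0,S1,S6} | {S2} | {S12} | {S3,S7} | {S10} | {S4,S13} | {S11} | {S5}.
State S13 belongs to the block {S4,S13}, which has 2 states.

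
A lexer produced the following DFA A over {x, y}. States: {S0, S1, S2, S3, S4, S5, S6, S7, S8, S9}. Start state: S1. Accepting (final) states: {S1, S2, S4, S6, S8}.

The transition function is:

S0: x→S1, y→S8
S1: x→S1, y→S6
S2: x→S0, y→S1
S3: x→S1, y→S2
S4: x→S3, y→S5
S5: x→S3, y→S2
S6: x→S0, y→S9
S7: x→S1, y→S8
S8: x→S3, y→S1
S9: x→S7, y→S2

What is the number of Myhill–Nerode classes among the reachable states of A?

Reachable states from the start: {S0,S1,S2,S3,S6,S7,S8,S9}. Unreachable: {S4,S5} — drop them.
P0 = {S1,S2,S6,S8} | {S0,S3,S7,S9}.
On input x, block {S1,S2,S6,S8} splits into {S2,S6,S8} and {S1}.
Refine {S2,S6,S8} on symbol y: members go to different blocks, giving {S2,S8} and {S6}.
Refine {S0,S3,S7,S9} on symbol x: members go to different blocks, giving {S0,S3,S7} and {S9}.
Stable partition: {S2,S8} | {S0,S3,S7} | {S1} | {S6} | {S9} — 5 equivalence classes.

5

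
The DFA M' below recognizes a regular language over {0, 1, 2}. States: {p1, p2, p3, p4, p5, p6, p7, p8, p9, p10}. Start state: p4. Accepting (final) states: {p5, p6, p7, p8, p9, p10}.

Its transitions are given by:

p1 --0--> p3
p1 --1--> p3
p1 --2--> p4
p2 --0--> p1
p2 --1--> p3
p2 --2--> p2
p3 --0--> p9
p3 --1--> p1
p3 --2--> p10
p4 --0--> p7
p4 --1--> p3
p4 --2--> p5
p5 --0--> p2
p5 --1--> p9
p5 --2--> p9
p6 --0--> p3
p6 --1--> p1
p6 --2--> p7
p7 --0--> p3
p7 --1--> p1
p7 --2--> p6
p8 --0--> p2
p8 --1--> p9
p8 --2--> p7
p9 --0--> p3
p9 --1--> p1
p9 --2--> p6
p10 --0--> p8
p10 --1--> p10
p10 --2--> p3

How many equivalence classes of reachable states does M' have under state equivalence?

Every state is reachable, so we keep all 10.
P0 = {p5,p6,p7,p8,p9,p10} | {p1,p2,p3,p4}.
Split {p5,p6,p7,p8,p9,p10} by δ(·,0) → {p5,p6,p7,p8,p9} and {p10}.
Split {p5,p6,p7,p8,p9} by δ(·,1) → {p6,p7,p9} and {p5,p8}.
Split {p1,p2,p3,p4} by δ(·,0) → {p1,p2} and {p3,p4}.
On input 0, block {p1,p2} splits into {p1} and {p2}.
Refine {p3,p4} on symbol 1: members go to different blocks, giving {p3} and {p4}.
The partition is now stable with 7 blocks: {p6,p7,p9} | {p1} | {p10} | {p5,p8} | {p3} | {p2} | {p4}.

7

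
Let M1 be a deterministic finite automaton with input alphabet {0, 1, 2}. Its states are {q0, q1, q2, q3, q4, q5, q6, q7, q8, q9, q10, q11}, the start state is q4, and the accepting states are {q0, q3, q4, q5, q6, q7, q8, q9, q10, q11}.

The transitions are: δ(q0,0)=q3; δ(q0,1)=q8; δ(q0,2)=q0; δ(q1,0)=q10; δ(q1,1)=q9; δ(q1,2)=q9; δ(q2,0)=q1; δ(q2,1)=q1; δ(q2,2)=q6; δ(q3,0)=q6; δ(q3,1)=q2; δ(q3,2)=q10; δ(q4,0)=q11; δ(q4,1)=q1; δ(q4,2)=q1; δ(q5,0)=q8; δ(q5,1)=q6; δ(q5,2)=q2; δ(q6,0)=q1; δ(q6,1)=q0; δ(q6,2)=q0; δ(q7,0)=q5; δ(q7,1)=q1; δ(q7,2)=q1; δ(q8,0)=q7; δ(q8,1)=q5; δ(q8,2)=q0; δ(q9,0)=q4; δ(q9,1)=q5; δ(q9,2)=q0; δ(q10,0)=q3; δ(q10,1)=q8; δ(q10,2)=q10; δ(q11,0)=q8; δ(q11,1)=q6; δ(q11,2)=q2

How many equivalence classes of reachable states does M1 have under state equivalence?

P0 = {q0,q3,q4,q5,q6,q7,q8,q9,q10,q11} | {q1,q2}.
Refine {q0,q3,q4,q5,q6,q7,q8,q9,q10,q11} on symbol 0: members go to different blocks, giving {q0,q3,q4,q5,q7,q8,q9,q10,q11} and {q6}.
Split {q0,q3,q4,q5,q7,q8,q9,q10,q11} by δ(·,0) → {q0,q4,q5,q7,q8,q9,q10,q11} and {q3}.
On input 0, block {q0,q4,q5,q7,q8,q9,q10,q11} splits into {q4,q5,q7,q8,q9,q11} and {q0,q10}.
Split {q4,q5,q7,q8,q9,q11} by δ(·,1) → {q4,q7} and {q5,q11} and {q8,q9}.
Split {q1,q2} by δ(·,0) → {q1} and {q2}.
No further refinement is possible. Final partition (8 blocks): {q4,q7} | {q1} | {q6} | {q3} | {q0,q10} | {q5,q11} | {q8,q9} | {q2}.

8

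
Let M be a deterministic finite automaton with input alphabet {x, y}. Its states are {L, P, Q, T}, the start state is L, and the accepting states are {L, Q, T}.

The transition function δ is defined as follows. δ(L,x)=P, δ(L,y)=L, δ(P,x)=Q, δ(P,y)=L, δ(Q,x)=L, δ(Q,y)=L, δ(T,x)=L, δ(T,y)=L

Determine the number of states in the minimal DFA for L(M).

3

First remove the unreachable states {T}; 3 states remain.
P0 = {L,Q} | {P}.
Split {L,Q} by δ(·,x) → {L} and {Q}.
No further refinement is possible. Final partition (3 blocks): {L} | {P} | {Q}.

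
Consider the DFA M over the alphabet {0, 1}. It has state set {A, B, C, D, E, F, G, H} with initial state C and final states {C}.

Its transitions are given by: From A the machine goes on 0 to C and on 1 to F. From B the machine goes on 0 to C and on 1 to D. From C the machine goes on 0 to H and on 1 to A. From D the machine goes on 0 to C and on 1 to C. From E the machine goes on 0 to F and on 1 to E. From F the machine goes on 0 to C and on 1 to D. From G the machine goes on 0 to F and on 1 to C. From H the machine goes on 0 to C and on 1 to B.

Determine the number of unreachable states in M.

No path from C leads to E, G; the other 6 states are all reachable.

2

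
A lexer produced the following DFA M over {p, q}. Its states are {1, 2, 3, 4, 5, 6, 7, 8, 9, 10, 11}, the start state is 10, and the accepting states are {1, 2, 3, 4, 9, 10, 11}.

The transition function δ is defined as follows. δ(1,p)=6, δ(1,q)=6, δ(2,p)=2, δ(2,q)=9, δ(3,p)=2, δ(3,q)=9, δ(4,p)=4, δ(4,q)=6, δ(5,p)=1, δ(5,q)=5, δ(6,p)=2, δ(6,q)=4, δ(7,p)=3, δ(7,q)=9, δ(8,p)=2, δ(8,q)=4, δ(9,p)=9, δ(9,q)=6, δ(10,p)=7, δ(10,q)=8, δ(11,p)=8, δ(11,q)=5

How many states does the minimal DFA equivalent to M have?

Reachable states from the start: {2,3,4,6,7,8,9,10}. Unreachable: {1,5,11} — drop them.
P0 = {2,3,4,9,10} | {6,7,8}.
On input p, block {2,3,4,9,10} splits into {2,3,4,9} and {10}.
On input q, block {2,3,4,9} splits into {2,3} and {4,9}.
The partition is now stable with 4 blocks: {2,3} | {6,7,8} | {10} | {4,9}.

4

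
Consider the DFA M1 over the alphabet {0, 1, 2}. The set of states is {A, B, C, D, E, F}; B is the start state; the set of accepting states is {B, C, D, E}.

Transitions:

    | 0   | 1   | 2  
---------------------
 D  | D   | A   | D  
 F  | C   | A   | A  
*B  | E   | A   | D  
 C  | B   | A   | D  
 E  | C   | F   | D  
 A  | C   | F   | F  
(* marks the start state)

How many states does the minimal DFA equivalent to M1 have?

All states are reachable from the start state.
Start with accepting vs non-accepting: {B,C,D,E} | {A,F}.
No further refinement is possible. Final partition (2 blocks): {B,C,D,E} | {A,F}.

2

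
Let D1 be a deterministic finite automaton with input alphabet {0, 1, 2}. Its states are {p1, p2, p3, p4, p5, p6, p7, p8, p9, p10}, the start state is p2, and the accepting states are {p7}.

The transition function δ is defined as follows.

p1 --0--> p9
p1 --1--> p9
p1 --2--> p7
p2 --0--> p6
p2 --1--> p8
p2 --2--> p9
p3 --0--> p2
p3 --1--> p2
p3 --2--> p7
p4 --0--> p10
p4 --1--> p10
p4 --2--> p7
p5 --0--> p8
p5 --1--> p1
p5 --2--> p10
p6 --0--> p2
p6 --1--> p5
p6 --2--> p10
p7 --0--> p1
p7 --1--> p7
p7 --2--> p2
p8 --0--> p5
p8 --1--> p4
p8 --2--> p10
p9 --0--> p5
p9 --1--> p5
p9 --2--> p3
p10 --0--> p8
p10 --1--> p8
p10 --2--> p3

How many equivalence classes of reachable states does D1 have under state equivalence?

6

P0 = {p7} | {p1,p2,p3,p4,p5,p6,p8,p9,p10}.
Refine {p1,p2,p3,p4,p5,p6,p8,p9,p10} on symbol 2: members go to different blocks, giving {p2,p5,p6,p8,p9,p10} and {p1,p3,p4}.
Split {p2,p5,p6,p8,p9,p10} by δ(·,1) → {p2,p6,p9,p10} and {p5,p8}.
On input 0, block {p2,p6,p9,p10} splits into {p2,p6} and {p9,p10}.
On input 0, block {p1,p3,p4} splits into {p1,p4} and {p3}.
No further refinement is possible. Final partition (6 blocks): {p7} | {p2,p6} | {p1,p4} | {p5,p8} | {p9,p10} | {p3}.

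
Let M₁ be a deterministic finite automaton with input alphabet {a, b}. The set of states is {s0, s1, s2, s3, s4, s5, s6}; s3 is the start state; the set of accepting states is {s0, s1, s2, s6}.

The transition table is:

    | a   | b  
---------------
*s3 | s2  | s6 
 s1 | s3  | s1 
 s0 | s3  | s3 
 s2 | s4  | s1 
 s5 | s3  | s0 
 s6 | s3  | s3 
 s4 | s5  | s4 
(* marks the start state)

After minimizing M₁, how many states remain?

All states are reachable from the start state.
Start with accepting vs non-accepting: {s0,s1,s2,s6} | {s3,s4,s5}.
Split {s0,s1,s2,s6} by δ(·,b) → {s0,s6} and {s1,s2}.
Refine {s3,s4,s5} on symbol a: members go to different blocks, giving {s4,s5} and {s3}.
On input a, block {s4,s5} splits into {s4} and {s5}.
Refine {s1,s2} on symbol a: members go to different blocks, giving {s1} and {s2}.
The partition is now stable with 6 blocks: {s0,s6} | {s4} | {s1} | {s3} | {s5} | {s2}.

6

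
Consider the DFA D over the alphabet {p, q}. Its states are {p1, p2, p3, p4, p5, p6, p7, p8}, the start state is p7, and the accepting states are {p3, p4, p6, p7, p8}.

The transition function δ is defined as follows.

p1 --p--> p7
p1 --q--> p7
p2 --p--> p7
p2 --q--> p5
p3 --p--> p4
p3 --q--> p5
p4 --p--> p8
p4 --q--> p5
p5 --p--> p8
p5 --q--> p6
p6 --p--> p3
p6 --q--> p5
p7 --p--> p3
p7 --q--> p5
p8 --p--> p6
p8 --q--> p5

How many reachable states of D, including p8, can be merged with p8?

First remove the unreachable states {p1,p2}; 6 states remain.
P0 = {p3,p4,p6,p7,p8} | {p5}.
The partition is now stable with 2 blocks: {p3,p4,p6,p7,p8} | {p5}.
State p8 belongs to the block {p3,p4,p6,p7,p8}, which has 5 states.

5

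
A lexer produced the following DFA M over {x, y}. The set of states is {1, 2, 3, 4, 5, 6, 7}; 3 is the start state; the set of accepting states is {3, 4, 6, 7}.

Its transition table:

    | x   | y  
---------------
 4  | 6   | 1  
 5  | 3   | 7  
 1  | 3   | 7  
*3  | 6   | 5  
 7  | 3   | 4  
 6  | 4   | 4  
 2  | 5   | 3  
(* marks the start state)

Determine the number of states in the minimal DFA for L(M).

Reachable states from the start: {1,3,4,5,6,7}. Unreachable: {2} — drop them.
Start with accepting vs non-accepting: {3,4,6,7} | {1,5}.
Split {3,4,6,7} by δ(·,y) → {3,4} and {6,7}.
Stable partition: {3,4} | {1,5} | {6,7} — 3 equivalence classes.

3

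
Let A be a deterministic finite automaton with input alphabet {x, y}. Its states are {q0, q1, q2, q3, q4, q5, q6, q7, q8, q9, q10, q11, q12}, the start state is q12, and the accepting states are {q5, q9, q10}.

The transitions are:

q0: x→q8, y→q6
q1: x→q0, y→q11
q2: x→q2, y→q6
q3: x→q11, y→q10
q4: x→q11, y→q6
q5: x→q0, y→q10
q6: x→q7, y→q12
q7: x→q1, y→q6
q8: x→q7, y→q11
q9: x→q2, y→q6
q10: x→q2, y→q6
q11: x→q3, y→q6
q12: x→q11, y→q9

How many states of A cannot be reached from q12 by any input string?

Starting at q12 and following transitions, the reachable set is {q0, q1, q2, q3, q6, q7, q8, q9, q10, q11, q12}. That leaves q4, q5 unreachable — 2 in total.

2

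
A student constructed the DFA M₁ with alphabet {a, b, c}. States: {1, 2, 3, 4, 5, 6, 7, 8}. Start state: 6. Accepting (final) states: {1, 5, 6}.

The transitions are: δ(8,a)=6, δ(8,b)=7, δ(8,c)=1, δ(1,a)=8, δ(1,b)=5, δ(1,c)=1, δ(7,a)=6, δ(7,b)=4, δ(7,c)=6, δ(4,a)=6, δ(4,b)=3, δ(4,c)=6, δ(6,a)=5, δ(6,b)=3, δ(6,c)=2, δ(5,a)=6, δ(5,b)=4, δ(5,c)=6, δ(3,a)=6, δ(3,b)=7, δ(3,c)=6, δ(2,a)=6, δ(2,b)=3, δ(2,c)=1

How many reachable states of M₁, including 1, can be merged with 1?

All states are reachable from the start state.
Start with accepting vs non-accepting: {1,5,6} | {2,3,4,7,8}.
Split {1,5,6} by δ(·,a) → {5,6} and {1}.
Split {5,6} by δ(·,c) → {5} and {6}.
On input c, block {2,3,4,7,8} splits into {3,4,7} and {2,8}.
The partition is now stable with 5 blocks: {5} | {3,4,7} | {1} | {6} | {2,8}.
The equivalence class containing 1 is {1}, of size 1.

1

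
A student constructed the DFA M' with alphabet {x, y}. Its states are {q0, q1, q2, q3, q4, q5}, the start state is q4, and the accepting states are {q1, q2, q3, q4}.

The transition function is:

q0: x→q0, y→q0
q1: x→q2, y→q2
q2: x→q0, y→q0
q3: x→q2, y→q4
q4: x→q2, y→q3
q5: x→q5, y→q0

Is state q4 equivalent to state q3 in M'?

Reachable states from the start: {q0,q2,q3,q4}. Unreachable: {q1,q5} — drop them.
Initial partition by acceptance: {q2,q3,q4} | {q0}.
Refine {q2,q3,q4} on symbol x: members go to different blocks, giving {q3,q4} and {q2}.
The partition is now stable with 3 blocks: {q3,q4} | {q0} | {q2}.
q4 and q3 lie in the same block of the stable partition, so they are equivalent — no string distinguishes them.

Yes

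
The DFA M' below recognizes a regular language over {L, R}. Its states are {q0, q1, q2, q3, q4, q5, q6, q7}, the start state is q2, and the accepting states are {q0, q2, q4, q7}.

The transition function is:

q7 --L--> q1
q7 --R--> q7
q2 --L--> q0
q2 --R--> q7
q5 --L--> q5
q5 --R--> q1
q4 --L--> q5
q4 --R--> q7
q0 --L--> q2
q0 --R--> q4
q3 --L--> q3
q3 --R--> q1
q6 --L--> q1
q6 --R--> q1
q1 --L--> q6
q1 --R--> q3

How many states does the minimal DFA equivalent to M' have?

P0 = {q0,q2,q4,q7} | {q1,q3,q5,q6}.
Split {q0,q2,q4,q7} by δ(·,L) → {q0,q2} and {q4,q7}.
The partition is now stable with 3 blocks: {q0,q2} | {q1,q3,q5,q6} | {q4,q7}.

3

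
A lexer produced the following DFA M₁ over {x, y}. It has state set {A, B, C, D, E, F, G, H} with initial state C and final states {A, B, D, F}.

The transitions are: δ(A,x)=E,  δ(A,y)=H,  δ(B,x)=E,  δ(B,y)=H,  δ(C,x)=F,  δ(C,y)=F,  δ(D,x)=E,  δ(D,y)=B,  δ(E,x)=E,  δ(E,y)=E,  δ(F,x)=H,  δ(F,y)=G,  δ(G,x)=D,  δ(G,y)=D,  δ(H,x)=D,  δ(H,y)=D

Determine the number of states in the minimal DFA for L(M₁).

6

First remove the unreachable states {A}; 7 states remain.
Start with accepting vs non-accepting: {B,D,F} | {C,E,G,H}.
Split {B,D,F} by δ(·,y) → {B,F} and {D}.
Split {C,E,G,H} by δ(·,x) → {G,H} and {C} and {E}.
On input x, block {B,F} splits into {B} and {F}.
No further refinement is possible. Final partition (6 blocks): {B} | {G,H} | {D} | {C} | {E} | {F}.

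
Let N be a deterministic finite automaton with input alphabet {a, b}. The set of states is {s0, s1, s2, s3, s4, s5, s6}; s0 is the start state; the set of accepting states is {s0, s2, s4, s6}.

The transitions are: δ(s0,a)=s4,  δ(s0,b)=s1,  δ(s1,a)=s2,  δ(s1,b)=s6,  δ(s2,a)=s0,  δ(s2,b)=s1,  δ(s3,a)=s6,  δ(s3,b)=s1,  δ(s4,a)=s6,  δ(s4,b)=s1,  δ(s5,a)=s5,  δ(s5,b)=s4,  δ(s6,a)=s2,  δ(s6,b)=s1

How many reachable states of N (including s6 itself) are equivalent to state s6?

4

First remove the unreachable states {s3,s5}; 5 states remain.
Initial partition by acceptance: {s0,s2,s4,s6} | {s1}.
The partition is now stable with 2 blocks: {s0,s2,s4,s6} | {s1}.
The equivalence class containing s6 is {s0,s2,s4,s6}, of size 4.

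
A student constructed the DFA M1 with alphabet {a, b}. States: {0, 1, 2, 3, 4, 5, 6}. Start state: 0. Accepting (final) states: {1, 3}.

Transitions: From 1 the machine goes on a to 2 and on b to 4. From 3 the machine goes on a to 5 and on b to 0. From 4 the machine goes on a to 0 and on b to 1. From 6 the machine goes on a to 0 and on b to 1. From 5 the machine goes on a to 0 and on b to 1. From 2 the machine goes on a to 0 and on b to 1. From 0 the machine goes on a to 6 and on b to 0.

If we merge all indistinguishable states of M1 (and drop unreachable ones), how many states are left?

3

States {3,5} cannot be reached from the start state, so discard them.
Initial partition by acceptance: {1} | {0,2,4,6}.
On input b, block {0,2,4,6} splits into {2,4,6} and {0}.
Stable partition: {1} | {2,4,6} | {0} — 3 equivalence classes.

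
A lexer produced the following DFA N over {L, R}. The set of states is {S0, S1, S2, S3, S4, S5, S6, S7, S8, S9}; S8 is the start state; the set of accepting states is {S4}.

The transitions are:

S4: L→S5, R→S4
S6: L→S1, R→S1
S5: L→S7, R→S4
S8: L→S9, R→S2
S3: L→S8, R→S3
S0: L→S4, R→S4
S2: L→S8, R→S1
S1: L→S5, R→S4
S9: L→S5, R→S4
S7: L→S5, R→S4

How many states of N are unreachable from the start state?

No path from S8 leads to S0, S3, S6; the other 7 states are all reachable.

3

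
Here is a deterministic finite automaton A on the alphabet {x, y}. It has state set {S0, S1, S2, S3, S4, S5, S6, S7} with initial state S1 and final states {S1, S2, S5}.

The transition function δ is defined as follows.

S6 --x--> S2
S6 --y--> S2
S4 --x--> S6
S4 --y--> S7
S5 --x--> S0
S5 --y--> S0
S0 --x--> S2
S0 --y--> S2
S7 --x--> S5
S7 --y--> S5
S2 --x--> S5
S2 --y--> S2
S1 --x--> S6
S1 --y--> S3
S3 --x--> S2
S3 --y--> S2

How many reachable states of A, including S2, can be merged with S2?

1

Reachable states from the start: {S0,S1,S2,S3,S5,S6}. Unreachable: {S4,S7} — drop them.
Start with accepting vs non-accepting: {S1,S2,S5} | {S0,S3,S6}.
On input x, block {S1,S2,S5} splits into {S1,S5} and {S2}.
The partition is now stable with 3 blocks: {S1,S5} | {S0,S3,S6} | {S2}.
State S2 belongs to the block {S2}, which has 1 states.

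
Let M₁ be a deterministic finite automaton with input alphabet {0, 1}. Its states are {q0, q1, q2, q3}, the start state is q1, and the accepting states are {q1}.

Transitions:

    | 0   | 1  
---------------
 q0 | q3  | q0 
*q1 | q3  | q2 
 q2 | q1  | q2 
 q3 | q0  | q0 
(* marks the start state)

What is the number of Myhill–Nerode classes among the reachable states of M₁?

P0 = {q1} | {q0,q2,q3}.
On input 0, block {q0,q2,q3} splits into {q0,q3} and {q2}.
Stable partition: {q1} | {q0,q3} | {q2} — 3 equivalence classes.

3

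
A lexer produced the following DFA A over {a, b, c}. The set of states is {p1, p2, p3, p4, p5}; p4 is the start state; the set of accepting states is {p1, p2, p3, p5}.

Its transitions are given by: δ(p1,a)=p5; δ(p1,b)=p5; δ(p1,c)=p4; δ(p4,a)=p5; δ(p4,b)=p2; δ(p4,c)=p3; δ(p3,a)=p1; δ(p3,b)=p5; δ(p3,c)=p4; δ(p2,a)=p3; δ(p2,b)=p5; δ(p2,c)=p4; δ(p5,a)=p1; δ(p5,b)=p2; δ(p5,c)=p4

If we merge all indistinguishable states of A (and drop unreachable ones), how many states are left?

2

Initial partition by acceptance: {p1,p2,p3,p5} | {p4}.
Stable partition: {p1,p2,p3,p5} | {p4} — 2 equivalence classes.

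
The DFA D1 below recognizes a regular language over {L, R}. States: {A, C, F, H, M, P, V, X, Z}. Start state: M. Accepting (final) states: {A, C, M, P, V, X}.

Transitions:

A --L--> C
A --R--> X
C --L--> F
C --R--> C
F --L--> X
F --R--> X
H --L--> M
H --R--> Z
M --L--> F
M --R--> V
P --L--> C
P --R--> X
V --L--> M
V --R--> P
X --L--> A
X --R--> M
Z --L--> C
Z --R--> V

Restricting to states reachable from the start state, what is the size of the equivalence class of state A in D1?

2

States {H,Z} cannot be reached from the start state, so discard them.
Start with accepting vs non-accepting: {A,C,M,P,V,X} | {F}.
Split {A,C,M,P,V,X} by δ(·,L) → {A,P,V,X} and {C,M}.
On input L, block {A,P,V,X} splits into {A,P,V} and {X}.
Split {A,P,V} by δ(·,R) → {A,P} and {V}.
Refine {C,M} on symbol R: members go to different blocks, giving {C} and {M}.
The partition is now stable with 6 blocks: {A,P} | {F} | {C} | {X} | {V} | {M}.
State A belongs to the block {A,P}, which has 2 states.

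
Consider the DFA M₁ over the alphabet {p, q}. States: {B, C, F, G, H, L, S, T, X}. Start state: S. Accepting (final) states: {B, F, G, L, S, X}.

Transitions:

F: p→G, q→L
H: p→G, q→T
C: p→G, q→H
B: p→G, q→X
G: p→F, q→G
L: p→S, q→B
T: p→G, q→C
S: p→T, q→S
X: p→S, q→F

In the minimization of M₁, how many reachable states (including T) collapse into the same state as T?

3

Start with accepting vs non-accepting: {B,F,G,L,S,X} | {C,H,T}.
Refine {B,F,G,L,S,X} on symbol p: members go to different blocks, giving {B,F,G,L,X} and {S}.
Refine {B,F,G,L,X} on symbol p: members go to different blocks, giving {B,F,G} and {L,X}.
Refine {B,F,G} on symbol q: members go to different blocks, giving {B,F} and {G}.
No further refinement is possible. Final partition (5 blocks): {B,F} | {C,H,T} | {S} | {L,X} | {G}.
The equivalence class containing T is {C,H,T}, of size 3.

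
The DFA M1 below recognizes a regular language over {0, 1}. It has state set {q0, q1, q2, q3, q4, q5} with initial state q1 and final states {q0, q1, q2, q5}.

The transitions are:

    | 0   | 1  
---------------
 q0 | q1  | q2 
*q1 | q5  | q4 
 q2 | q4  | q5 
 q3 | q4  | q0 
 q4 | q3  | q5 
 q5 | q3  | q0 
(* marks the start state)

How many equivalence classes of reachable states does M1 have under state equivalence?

Every state is reachable, so we keep all 6.
Start with accepting vs non-accepting: {q0,q1,q2,q5} | {q3,q4}.
Split {q0,q1,q2,q5} by δ(·,0) → {q0,q1} and {q2,q5}.
Split {q0,q1} by δ(·,0) → {q0} and {q1}.
On input 1, block {q3,q4} splits into {q3} and {q4}.
Refine {q2,q5} on symbol 0: members go to different blocks, giving {q2} and {q5}.
The partition is now stable with 6 blocks: {q0} | {q3} | {q2} | {q1} | {q4} | {q5}.

6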